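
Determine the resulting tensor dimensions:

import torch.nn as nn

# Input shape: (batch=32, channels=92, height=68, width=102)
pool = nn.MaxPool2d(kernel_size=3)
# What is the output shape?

Input shape: (32, 92, 68, 102)
Output shape: (32, 92, 22, 34)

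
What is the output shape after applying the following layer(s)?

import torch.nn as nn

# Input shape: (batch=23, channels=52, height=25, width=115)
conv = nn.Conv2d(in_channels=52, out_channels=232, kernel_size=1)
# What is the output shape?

Input shape: (23, 52, 25, 115)
Output shape: (23, 232, 25, 115)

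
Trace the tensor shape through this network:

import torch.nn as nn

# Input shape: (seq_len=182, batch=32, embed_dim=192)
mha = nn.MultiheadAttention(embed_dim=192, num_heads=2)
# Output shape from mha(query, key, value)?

Input shape: (182, 32, 192)
Output shape: (182, 32, 192)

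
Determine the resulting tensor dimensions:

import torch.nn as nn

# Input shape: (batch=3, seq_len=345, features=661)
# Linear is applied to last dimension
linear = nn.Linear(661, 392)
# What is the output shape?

Input shape: (3, 345, 661)
Output shape: (3, 345, 392)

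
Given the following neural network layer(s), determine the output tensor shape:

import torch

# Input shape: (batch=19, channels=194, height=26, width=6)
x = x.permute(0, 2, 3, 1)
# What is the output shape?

Input shape: (19, 194, 26, 6)
Output shape: (19, 26, 6, 194)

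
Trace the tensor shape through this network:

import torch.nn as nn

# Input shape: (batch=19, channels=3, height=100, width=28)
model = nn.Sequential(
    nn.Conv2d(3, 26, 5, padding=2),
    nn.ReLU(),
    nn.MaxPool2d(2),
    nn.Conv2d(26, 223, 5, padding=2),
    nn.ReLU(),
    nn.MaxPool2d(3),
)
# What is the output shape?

Input shape: (19, 3, 100, 28)
  -> after first Conv2d: (19, 26, 100, 28)
  -> after first MaxPool2d: (19, 26, 50, 14)
  -> after second Conv2d: (19, 223, 50, 14)
Output shape: (19, 223, 16, 4)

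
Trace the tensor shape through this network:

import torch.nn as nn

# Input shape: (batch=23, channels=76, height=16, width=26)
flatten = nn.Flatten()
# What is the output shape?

Input shape: (23, 76, 16, 26)
Output shape: (23, 31616)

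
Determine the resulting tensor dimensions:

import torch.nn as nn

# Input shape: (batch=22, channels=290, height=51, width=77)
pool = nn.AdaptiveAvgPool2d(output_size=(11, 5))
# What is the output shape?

Input shape: (22, 290, 51, 77)
Output shape: (22, 290, 11, 5)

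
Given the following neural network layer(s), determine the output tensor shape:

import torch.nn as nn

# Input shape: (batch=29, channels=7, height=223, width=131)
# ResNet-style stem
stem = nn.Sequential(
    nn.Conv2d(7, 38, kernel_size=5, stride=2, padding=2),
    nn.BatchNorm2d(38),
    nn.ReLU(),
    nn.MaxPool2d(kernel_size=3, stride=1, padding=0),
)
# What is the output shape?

Input shape: (29, 7, 223, 131)
  -> after Conv2d 5x5 stride=2: (29, 38, 112, 66)
Output shape: (29, 38, 110, 64)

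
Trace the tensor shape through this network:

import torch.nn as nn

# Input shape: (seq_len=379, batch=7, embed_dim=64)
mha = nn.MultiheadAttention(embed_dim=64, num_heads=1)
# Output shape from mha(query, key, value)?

Input shape: (379, 7, 64)
Output shape: (379, 7, 64)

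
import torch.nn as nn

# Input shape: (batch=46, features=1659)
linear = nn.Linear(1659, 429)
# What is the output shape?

Input shape: (46, 1659)
Output shape: (46, 429)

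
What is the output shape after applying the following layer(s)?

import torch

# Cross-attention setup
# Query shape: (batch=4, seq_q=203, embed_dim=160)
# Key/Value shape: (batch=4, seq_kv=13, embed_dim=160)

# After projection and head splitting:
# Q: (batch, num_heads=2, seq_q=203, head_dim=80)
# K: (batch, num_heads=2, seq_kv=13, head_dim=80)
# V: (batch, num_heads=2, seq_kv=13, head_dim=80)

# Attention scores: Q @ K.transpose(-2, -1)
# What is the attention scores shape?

Input shape: (4, 203, 160)
Output shape: (4, 2, 203, 13)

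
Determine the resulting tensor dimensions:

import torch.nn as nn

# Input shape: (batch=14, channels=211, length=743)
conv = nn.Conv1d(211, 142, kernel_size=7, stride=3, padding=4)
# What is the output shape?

Input shape: (14, 211, 743)
Output shape: (14, 142, 249)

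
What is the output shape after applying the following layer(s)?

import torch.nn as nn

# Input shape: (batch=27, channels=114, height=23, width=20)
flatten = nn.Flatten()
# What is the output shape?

Input shape: (27, 114, 23, 20)
Output shape: (27, 52440)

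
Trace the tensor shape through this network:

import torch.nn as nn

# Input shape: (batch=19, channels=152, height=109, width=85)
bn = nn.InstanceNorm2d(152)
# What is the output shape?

Input shape: (19, 152, 109, 85)
Output shape: (19, 152, 109, 85)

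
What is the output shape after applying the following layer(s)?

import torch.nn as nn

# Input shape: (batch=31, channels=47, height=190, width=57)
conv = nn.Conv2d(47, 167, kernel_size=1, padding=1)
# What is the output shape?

Input shape: (31, 47, 190, 57)
Output shape: (31, 167, 192, 59)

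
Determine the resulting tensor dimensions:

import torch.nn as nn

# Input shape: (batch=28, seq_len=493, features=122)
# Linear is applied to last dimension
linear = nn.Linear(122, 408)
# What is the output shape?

Input shape: (28, 493, 122)
Output shape: (28, 493, 408)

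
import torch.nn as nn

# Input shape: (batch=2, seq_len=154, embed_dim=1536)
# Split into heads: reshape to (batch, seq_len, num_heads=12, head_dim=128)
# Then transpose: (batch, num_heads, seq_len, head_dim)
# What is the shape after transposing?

Input shape: (2, 154, 1536)
  -> after reshape: (2, 154, 12, 128)
Output shape: (2, 12, 154, 128)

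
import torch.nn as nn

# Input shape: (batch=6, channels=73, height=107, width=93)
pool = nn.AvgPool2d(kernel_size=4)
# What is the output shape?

Input shape: (6, 73, 107, 93)
Output shape: (6, 73, 26, 23)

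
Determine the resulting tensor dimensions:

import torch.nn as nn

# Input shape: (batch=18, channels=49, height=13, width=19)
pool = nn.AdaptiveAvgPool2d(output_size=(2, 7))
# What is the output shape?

Input shape: (18, 49, 13, 19)
Output shape: (18, 49, 2, 7)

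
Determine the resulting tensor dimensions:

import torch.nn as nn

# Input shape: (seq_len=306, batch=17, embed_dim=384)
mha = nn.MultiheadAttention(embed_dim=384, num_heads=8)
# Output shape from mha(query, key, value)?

Input shape: (306, 17, 384)
Output shape: (306, 17, 384)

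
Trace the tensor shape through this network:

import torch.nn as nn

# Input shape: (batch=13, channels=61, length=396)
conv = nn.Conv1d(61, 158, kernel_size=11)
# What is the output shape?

Input shape: (13, 61, 396)
Output shape: (13, 158, 386)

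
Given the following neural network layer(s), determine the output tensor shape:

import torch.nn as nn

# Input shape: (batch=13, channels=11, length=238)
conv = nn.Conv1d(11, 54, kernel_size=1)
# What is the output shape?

Input shape: (13, 11, 238)
Output shape: (13, 54, 238)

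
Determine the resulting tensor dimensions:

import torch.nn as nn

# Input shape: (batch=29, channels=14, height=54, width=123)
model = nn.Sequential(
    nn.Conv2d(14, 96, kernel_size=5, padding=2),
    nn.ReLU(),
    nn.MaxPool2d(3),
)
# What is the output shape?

Input shape: (29, 14, 54, 123)
  -> after Conv2d: (29, 96, 54, 123)
  -> after ReLU: (29, 96, 54, 123)
Output shape: (29, 96, 18, 41)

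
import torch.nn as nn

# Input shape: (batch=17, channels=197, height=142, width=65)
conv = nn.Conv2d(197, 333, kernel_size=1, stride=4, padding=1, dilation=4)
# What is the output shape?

Input shape: (17, 197, 142, 65)
Output shape: (17, 333, 36, 17)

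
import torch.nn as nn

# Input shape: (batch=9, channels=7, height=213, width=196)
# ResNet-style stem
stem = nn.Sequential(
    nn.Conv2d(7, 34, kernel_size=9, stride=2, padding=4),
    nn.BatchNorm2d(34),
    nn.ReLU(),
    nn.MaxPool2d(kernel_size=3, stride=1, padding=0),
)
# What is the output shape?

Input shape: (9, 7, 213, 196)
  -> after Conv2d 9x9 stride=2: (9, 34, 107, 98)
Output shape: (9, 34, 105, 96)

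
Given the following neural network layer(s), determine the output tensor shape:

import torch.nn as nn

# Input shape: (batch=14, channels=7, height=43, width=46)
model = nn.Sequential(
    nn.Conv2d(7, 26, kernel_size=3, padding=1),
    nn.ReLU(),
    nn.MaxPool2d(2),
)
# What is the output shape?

Input shape: (14, 7, 43, 46)
  -> after Conv2d: (14, 26, 43, 46)
  -> after ReLU: (14, 26, 43, 46)
Output shape: (14, 26, 21, 23)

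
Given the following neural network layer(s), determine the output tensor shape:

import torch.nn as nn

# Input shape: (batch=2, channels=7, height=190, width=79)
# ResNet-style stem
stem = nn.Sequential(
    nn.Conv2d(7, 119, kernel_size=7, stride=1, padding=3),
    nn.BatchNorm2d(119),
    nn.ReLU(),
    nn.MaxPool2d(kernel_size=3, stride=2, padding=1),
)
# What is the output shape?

Input shape: (2, 7, 190, 79)
  -> after Conv2d 7x7 stride=1: (2, 119, 190, 79)
Output shape: (2, 119, 95, 40)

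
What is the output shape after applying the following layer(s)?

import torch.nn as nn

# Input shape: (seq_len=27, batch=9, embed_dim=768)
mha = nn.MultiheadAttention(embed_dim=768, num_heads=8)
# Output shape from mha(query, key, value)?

Input shape: (27, 9, 768)
Output shape: (27, 9, 768)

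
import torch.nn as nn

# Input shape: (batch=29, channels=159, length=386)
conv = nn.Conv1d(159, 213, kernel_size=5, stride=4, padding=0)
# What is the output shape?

Input shape: (29, 159, 386)
Output shape: (29, 213, 96)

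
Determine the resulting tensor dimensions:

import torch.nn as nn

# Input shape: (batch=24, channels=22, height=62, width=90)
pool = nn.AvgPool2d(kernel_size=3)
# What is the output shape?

Input shape: (24, 22, 62, 90)
Output shape: (24, 22, 20, 30)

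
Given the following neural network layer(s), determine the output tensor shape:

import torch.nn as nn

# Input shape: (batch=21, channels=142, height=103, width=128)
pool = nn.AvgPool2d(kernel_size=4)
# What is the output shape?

Input shape: (21, 142, 103, 128)
Output shape: (21, 142, 25, 32)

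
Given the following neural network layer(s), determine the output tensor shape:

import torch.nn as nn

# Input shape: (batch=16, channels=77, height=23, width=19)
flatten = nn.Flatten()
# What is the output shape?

Input shape: (16, 77, 23, 19)
Output shape: (16, 33649)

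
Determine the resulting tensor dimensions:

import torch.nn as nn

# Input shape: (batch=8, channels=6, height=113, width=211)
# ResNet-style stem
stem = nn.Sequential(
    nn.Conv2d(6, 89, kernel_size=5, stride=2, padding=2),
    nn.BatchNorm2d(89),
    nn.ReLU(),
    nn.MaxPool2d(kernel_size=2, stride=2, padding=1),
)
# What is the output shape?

Input shape: (8, 6, 113, 211)
  -> after Conv2d 5x5 stride=2: (8, 89, 57, 106)
Output shape: (8, 89, 29, 54)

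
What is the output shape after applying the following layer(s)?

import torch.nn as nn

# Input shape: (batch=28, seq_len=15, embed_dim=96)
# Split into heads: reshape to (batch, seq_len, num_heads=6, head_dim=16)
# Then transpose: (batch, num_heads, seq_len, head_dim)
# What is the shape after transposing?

Input shape: (28, 15, 96)
  -> after reshape: (28, 15, 6, 16)
Output shape: (28, 6, 15, 16)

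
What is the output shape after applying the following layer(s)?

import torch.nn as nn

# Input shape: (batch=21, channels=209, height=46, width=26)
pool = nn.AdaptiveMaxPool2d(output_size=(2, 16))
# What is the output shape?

Input shape: (21, 209, 46, 26)
Output shape: (21, 209, 2, 16)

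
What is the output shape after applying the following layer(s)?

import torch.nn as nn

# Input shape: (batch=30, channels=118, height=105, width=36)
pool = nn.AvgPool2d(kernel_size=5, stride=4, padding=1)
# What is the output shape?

Input shape: (30, 118, 105, 36)
Output shape: (30, 118, 26, 9)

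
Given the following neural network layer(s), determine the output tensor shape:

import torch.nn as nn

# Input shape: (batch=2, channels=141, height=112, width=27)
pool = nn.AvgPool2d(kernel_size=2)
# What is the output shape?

Input shape: (2, 141, 112, 27)
Output shape: (2, 141, 56, 13)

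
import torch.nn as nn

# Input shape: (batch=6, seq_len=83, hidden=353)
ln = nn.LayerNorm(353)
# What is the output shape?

Input shape: (6, 83, 353)
Output shape: (6, 83, 353)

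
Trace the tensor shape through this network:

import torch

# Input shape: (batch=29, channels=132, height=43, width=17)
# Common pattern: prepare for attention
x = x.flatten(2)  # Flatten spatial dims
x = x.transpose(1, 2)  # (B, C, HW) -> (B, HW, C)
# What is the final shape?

Input shape: (29, 132, 43, 17)
  -> after flatten(2): (29, 132, 731)
Output shape: (29, 731, 132)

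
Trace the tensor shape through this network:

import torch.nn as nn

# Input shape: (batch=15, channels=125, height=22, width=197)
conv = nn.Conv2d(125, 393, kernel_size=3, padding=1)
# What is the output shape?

Input shape: (15, 125, 22, 197)
Output shape: (15, 393, 22, 197)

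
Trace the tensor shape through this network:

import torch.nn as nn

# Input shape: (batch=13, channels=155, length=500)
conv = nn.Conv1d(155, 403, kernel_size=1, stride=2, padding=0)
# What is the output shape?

Input shape: (13, 155, 500)
Output shape: (13, 403, 250)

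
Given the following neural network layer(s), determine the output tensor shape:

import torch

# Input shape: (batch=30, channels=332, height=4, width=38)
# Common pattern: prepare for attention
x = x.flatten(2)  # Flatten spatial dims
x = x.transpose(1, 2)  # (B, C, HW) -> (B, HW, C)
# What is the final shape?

Input shape: (30, 332, 4, 38)
  -> after flatten(2): (30, 332, 152)
Output shape: (30, 152, 332)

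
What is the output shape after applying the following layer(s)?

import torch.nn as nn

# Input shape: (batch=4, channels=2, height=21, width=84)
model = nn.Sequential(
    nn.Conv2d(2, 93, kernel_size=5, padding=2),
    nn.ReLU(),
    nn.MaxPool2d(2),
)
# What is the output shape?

Input shape: (4, 2, 21, 84)
  -> after Conv2d: (4, 93, 21, 84)
  -> after ReLU: (4, 93, 21, 84)
Output shape: (4, 93, 10, 42)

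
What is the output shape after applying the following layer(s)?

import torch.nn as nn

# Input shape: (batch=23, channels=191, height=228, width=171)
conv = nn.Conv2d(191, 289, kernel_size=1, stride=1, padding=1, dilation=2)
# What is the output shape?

Input shape: (23, 191, 228, 171)
Output shape: (23, 289, 230, 173)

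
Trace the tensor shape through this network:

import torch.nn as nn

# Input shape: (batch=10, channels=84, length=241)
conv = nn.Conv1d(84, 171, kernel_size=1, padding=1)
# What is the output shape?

Input shape: (10, 84, 241)
Output shape: (10, 171, 243)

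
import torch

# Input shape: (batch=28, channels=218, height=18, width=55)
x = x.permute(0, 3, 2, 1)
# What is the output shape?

Input shape: (28, 218, 18, 55)
Output shape: (28, 55, 18, 218)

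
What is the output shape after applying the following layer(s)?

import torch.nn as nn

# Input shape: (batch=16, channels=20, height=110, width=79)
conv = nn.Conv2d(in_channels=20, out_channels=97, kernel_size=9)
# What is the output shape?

Input shape: (16, 20, 110, 79)
Output shape: (16, 97, 102, 71)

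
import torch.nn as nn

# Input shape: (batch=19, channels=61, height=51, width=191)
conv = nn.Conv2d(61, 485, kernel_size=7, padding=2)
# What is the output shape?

Input shape: (19, 61, 51, 191)
Output shape: (19, 485, 49, 189)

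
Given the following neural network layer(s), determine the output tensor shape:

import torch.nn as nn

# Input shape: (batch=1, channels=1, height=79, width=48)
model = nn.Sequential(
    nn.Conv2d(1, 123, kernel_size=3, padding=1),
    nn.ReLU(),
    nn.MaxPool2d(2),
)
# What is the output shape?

Input shape: (1, 1, 79, 48)
  -> after Conv2d: (1, 123, 79, 48)
  -> after ReLU: (1, 123, 79, 48)
Output shape: (1, 123, 39, 24)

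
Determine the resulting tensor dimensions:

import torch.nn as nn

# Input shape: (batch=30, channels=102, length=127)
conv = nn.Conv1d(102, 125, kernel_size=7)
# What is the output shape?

Input shape: (30, 102, 127)
Output shape: (30, 125, 121)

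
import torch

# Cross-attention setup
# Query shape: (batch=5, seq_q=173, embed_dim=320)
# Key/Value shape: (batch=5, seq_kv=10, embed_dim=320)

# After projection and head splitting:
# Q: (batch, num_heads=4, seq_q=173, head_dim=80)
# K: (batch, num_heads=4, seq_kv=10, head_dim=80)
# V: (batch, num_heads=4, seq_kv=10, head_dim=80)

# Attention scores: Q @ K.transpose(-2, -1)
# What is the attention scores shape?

Input shape: (5, 173, 320)
Output shape: (5, 4, 173, 10)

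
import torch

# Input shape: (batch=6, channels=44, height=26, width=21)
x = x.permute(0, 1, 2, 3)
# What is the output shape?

Input shape: (6, 44, 26, 21)
Output shape: (6, 44, 26, 21)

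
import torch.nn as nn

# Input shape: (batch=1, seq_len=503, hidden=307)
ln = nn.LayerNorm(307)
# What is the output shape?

Input shape: (1, 503, 307)
Output shape: (1, 503, 307)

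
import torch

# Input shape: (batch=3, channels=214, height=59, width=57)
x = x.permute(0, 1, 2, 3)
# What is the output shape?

Input shape: (3, 214, 59, 57)
Output shape: (3, 214, 59, 57)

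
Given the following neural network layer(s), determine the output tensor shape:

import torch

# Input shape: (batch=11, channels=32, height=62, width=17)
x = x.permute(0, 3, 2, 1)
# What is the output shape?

Input shape: (11, 32, 62, 17)
Output shape: (11, 17, 62, 32)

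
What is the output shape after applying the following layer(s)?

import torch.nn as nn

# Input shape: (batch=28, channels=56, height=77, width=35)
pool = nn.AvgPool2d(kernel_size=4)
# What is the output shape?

Input shape: (28, 56, 77, 35)
Output shape: (28, 56, 19, 8)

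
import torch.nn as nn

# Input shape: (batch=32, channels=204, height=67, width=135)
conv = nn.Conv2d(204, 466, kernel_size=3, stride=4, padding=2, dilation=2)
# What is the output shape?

Input shape: (32, 204, 67, 135)
Output shape: (32, 466, 17, 34)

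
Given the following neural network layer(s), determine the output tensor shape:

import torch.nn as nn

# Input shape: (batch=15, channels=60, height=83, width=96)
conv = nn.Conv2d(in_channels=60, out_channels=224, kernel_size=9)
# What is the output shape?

Input shape: (15, 60, 83, 96)
Output shape: (15, 224, 75, 88)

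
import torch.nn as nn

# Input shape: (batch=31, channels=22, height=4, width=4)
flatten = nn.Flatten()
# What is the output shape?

Input shape: (31, 22, 4, 4)
Output shape: (31, 352)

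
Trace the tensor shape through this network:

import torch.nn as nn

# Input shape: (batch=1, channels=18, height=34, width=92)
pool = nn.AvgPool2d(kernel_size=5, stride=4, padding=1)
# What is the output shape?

Input shape: (1, 18, 34, 92)
Output shape: (1, 18, 8, 23)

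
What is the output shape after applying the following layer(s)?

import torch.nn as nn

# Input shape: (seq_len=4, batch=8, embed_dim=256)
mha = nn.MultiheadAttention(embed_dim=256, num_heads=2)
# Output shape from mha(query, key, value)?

Input shape: (4, 8, 256)
Output shape: (4, 8, 256)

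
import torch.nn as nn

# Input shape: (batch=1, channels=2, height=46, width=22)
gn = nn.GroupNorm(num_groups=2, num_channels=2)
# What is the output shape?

Input shape: (1, 2, 46, 22)
Output shape: (1, 2, 46, 22)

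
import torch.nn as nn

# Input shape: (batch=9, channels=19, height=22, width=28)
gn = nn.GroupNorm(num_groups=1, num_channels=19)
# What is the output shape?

Input shape: (9, 19, 22, 28)
Output shape: (9, 19, 22, 28)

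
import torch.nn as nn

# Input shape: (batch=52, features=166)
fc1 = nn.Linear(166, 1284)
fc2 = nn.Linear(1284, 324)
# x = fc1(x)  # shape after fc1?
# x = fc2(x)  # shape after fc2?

Input shape: (52, 166)
  -> after fc1: (52, 1284)
Output shape: (52, 324)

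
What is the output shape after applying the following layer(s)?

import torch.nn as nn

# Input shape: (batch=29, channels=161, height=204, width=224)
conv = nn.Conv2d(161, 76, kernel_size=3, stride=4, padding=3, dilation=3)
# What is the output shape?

Input shape: (29, 161, 204, 224)
Output shape: (29, 76, 51, 56)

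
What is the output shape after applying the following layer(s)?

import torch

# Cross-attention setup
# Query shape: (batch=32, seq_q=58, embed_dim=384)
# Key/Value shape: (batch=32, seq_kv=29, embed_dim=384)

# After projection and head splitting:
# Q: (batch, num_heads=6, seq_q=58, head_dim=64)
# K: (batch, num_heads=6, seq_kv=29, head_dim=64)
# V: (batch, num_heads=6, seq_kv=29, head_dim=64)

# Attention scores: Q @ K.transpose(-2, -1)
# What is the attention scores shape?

Input shape: (32, 58, 384)
Output shape: (32, 6, 58, 29)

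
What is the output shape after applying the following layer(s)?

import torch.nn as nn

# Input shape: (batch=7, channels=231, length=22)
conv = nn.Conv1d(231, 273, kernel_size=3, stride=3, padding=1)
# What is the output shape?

Input shape: (7, 231, 22)
Output shape: (7, 273, 8)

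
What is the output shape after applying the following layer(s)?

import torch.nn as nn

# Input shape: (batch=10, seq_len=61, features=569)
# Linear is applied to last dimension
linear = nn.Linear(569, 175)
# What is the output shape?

Input shape: (10, 61, 569)
Output shape: (10, 61, 175)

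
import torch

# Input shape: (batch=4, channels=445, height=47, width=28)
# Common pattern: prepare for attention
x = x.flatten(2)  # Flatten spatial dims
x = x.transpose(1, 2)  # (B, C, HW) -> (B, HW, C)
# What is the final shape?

Input shape: (4, 445, 47, 28)
  -> after flatten(2): (4, 445, 1316)
Output shape: (4, 1316, 445)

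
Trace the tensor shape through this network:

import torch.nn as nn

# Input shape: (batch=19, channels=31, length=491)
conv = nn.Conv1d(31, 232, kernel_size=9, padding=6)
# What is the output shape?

Input shape: (19, 31, 491)
Output shape: (19, 232, 495)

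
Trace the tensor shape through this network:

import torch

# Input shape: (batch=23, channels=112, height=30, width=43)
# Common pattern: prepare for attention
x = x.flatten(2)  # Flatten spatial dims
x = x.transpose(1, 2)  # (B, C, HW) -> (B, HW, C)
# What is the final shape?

Input shape: (23, 112, 30, 43)
  -> after flatten(2): (23, 112, 1290)
Output shape: (23, 1290, 112)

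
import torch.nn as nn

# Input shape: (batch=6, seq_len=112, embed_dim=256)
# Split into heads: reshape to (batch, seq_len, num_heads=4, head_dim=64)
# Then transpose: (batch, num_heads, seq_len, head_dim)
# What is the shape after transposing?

Input shape: (6, 112, 256)
  -> after reshape: (6, 112, 4, 64)
Output shape: (6, 4, 112, 64)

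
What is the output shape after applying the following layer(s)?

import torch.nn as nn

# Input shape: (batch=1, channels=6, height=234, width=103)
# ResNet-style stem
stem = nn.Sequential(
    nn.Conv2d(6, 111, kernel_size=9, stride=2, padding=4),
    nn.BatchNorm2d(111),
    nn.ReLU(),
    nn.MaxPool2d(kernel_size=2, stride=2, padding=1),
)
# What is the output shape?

Input shape: (1, 6, 234, 103)
  -> after Conv2d 9x9 stride=2: (1, 111, 117, 52)
Output shape: (1, 111, 59, 27)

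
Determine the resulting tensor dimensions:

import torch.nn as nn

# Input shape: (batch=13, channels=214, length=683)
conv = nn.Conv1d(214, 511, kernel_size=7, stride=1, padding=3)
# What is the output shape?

Input shape: (13, 214, 683)
Output shape: (13, 511, 683)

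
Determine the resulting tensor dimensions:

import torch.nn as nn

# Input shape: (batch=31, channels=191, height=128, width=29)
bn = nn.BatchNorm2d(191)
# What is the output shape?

Input shape: (31, 191, 128, 29)
Output shape: (31, 191, 128, 29)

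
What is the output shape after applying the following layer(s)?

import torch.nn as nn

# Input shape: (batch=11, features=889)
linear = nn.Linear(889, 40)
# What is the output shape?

Input shape: (11, 889)
Output shape: (11, 40)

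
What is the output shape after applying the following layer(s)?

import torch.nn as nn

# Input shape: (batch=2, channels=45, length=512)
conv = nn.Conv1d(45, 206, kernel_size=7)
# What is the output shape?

Input shape: (2, 45, 512)
Output shape: (2, 206, 506)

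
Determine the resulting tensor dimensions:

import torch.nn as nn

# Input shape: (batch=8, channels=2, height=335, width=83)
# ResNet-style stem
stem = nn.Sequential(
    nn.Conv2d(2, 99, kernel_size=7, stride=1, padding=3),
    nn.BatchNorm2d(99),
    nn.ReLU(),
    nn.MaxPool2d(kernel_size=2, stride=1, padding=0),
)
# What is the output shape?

Input shape: (8, 2, 335, 83)
  -> after Conv2d 7x7 stride=1: (8, 99, 335, 83)
Output shape: (8, 99, 334, 82)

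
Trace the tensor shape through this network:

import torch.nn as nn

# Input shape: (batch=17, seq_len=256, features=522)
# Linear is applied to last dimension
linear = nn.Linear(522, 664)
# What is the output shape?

Input shape: (17, 256, 522)
Output shape: (17, 256, 664)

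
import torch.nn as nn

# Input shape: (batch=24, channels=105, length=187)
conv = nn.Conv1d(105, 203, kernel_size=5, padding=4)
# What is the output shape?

Input shape: (24, 105, 187)
Output shape: (24, 203, 191)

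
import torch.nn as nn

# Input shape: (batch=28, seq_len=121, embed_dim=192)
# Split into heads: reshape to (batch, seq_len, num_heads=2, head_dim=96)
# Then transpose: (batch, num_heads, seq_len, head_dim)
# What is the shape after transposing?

Input shape: (28, 121, 192)
  -> after reshape: (28, 121, 2, 96)
Output shape: (28, 2, 121, 96)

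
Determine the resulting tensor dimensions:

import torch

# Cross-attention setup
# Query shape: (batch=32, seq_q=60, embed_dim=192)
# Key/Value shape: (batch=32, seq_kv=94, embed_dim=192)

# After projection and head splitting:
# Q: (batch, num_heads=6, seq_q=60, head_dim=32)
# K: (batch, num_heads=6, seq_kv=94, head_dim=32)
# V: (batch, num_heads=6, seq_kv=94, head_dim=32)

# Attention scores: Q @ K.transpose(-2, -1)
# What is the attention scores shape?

Input shape: (32, 60, 192)
Output shape: (32, 6, 60, 94)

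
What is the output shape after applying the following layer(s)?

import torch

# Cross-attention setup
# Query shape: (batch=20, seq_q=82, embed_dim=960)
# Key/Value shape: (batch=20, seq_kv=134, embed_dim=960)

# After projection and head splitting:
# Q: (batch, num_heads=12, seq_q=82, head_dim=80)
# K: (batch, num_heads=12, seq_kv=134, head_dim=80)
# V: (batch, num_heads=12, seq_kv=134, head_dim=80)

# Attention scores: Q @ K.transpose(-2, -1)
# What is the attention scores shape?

Input shape: (20, 82, 960)
Output shape: (20, 12, 82, 134)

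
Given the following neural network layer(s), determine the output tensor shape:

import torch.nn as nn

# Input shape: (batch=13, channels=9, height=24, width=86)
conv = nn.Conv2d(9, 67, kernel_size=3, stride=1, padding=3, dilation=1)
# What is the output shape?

Input shape: (13, 9, 24, 86)
Output shape: (13, 67, 28, 90)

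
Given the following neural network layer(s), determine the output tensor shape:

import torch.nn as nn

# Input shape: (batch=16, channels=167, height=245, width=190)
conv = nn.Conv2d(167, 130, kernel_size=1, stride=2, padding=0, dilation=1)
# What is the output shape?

Input shape: (16, 167, 245, 190)
Output shape: (16, 130, 123, 95)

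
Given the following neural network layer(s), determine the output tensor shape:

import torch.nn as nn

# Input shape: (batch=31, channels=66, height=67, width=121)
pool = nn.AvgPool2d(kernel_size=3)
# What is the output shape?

Input shape: (31, 66, 67, 121)
Output shape: (31, 66, 22, 40)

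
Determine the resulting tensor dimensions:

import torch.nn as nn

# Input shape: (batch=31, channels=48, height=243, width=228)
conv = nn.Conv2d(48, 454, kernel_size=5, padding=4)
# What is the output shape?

Input shape: (31, 48, 243, 228)
Output shape: (31, 454, 247, 232)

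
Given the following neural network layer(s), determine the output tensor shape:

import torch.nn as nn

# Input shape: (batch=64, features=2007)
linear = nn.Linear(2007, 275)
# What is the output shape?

Input shape: (64, 2007)
Output shape: (64, 275)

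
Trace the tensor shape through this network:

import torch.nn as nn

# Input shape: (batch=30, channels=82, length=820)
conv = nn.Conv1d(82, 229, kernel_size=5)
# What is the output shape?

Input shape: (30, 82, 820)
Output shape: (30, 229, 816)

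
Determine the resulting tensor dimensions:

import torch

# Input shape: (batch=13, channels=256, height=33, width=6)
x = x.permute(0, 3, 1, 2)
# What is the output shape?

Input shape: (13, 256, 33, 6)
Output shape: (13, 6, 256, 33)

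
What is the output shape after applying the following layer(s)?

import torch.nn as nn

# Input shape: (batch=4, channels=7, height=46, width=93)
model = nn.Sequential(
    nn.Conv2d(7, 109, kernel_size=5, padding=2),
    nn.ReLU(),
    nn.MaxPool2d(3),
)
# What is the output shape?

Input shape: (4, 7, 46, 93)
  -> after Conv2d: (4, 109, 46, 93)
  -> after ReLU: (4, 109, 46, 93)
Output shape: (4, 109, 15, 31)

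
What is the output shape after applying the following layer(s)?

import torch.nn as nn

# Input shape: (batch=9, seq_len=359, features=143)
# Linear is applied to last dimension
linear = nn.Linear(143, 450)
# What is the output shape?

Input shape: (9, 359, 143)
Output shape: (9, 359, 450)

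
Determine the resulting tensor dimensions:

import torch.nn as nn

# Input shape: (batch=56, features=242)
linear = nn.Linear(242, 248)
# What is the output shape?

Input shape: (56, 242)
Output shape: (56, 248)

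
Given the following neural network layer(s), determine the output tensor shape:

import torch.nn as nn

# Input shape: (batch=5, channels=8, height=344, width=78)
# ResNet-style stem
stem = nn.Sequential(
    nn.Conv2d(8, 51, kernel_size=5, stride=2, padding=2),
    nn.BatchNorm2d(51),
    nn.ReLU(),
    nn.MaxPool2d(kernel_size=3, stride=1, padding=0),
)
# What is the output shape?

Input shape: (5, 8, 344, 78)
  -> after Conv2d 5x5 stride=2: (5, 51, 172, 39)
Output shape: (5, 51, 170, 37)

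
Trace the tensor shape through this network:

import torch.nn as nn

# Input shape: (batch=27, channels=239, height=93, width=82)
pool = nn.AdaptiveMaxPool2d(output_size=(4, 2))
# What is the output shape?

Input shape: (27, 239, 93, 82)
Output shape: (27, 239, 4, 2)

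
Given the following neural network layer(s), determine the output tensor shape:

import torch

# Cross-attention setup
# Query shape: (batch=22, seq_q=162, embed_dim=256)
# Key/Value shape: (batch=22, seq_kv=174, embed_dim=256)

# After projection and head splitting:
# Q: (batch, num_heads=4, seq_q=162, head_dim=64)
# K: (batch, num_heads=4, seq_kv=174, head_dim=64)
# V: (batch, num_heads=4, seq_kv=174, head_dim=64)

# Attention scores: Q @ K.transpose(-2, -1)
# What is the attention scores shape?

Input shape: (22, 162, 256)
Output shape: (22, 4, 162, 174)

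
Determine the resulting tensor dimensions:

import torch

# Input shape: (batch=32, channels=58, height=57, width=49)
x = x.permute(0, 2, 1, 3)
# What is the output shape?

Input shape: (32, 58, 57, 49)
Output shape: (32, 57, 58, 49)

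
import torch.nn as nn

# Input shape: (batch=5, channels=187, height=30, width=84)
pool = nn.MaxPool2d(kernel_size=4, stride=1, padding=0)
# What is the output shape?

Input shape: (5, 187, 30, 84)
Output shape: (5, 187, 27, 81)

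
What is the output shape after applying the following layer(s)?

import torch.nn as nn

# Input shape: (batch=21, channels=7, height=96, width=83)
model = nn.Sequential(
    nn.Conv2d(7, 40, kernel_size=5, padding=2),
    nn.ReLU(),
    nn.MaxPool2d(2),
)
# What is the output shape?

Input shape: (21, 7, 96, 83)
  -> after Conv2d: (21, 40, 96, 83)
  -> after ReLU: (21, 40, 96, 83)
Output shape: (21, 40, 48, 41)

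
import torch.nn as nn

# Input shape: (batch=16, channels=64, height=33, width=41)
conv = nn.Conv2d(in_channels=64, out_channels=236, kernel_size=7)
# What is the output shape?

Input shape: (16, 64, 33, 41)
Output shape: (16, 236, 27, 35)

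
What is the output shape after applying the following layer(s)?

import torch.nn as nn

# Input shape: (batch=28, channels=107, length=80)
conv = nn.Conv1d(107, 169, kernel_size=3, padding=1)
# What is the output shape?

Input shape: (28, 107, 80)
Output shape: (28, 169, 80)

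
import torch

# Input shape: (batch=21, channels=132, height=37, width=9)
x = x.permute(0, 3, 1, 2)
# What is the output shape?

Input shape: (21, 132, 37, 9)
Output shape: (21, 9, 132, 37)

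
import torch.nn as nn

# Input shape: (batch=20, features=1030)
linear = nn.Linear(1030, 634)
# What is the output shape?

Input shape: (20, 1030)
Output shape: (20, 634)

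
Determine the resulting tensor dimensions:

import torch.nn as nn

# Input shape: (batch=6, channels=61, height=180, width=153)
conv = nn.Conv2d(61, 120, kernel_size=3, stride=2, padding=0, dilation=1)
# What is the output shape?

Input shape: (6, 61, 180, 153)
Output shape: (6, 120, 89, 76)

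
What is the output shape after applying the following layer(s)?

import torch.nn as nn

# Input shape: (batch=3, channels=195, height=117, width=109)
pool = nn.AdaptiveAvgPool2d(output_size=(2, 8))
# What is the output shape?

Input shape: (3, 195, 117, 109)
Output shape: (3, 195, 2, 8)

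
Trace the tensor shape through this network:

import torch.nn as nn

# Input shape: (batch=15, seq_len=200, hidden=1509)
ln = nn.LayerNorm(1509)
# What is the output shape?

Input shape: (15, 200, 1509)
Output shape: (15, 200, 1509)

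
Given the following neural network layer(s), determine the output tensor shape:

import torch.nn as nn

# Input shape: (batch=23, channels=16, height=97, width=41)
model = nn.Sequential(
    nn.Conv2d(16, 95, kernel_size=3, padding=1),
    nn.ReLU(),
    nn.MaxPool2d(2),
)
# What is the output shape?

Input shape: (23, 16, 97, 41)
  -> after Conv2d: (23, 95, 97, 41)
  -> after ReLU: (23, 95, 97, 41)
Output shape: (23, 95, 48, 20)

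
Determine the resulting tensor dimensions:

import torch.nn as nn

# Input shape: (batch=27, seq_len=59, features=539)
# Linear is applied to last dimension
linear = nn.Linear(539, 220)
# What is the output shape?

Input shape: (27, 59, 539)
Output shape: (27, 59, 220)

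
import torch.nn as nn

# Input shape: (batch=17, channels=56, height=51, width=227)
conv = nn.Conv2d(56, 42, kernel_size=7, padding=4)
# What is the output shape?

Input shape: (17, 56, 51, 227)
Output shape: (17, 42, 53, 229)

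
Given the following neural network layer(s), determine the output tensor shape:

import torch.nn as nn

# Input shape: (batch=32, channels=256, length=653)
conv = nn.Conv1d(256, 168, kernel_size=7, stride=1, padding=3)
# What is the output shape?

Input shape: (32, 256, 653)
Output shape: (32, 168, 653)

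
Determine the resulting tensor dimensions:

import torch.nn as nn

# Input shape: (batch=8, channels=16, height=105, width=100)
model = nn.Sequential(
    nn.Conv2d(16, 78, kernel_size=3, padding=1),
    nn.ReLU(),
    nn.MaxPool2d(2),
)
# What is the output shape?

Input shape: (8, 16, 105, 100)
  -> after Conv2d: (8, 78, 105, 100)
  -> after ReLU: (8, 78, 105, 100)
Output shape: (8, 78, 52, 50)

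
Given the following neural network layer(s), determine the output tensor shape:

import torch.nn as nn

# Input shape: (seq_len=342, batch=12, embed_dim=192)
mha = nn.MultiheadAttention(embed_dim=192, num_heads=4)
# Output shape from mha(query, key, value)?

Input shape: (342, 12, 192)
Output shape: (342, 12, 192)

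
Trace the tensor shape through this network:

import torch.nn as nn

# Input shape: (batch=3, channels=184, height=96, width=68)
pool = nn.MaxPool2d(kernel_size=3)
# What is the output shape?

Input shape: (3, 184, 96, 68)
Output shape: (3, 184, 32, 22)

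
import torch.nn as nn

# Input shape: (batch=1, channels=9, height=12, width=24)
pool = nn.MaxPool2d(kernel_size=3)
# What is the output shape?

Input shape: (1, 9, 12, 24)
Output shape: (1, 9, 4, 8)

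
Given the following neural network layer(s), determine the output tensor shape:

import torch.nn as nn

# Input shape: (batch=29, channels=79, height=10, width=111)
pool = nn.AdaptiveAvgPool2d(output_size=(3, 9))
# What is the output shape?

Input shape: (29, 79, 10, 111)
Output shape: (29, 79, 3, 9)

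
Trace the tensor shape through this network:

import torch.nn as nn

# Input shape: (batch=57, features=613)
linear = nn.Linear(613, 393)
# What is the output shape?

Input shape: (57, 613)
Output shape: (57, 393)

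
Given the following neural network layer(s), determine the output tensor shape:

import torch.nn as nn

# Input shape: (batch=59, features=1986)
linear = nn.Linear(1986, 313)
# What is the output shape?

Input shape: (59, 1986)
Output shape: (59, 313)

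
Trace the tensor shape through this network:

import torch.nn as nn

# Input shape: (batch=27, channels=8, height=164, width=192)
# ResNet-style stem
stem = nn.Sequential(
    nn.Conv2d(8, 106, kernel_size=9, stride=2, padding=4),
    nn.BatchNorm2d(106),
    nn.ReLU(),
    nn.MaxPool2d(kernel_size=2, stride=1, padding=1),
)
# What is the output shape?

Input shape: (27, 8, 164, 192)
  -> after Conv2d 9x9 stride=2: (27, 106, 82, 96)
Output shape: (27, 106, 83, 97)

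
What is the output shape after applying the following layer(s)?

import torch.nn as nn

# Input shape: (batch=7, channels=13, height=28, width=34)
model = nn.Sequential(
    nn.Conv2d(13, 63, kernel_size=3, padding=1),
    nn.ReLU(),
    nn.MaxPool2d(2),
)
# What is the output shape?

Input shape: (7, 13, 28, 34)
  -> after Conv2d: (7, 63, 28, 34)
  -> after ReLU: (7, 63, 28, 34)
Output shape: (7, 63, 14, 17)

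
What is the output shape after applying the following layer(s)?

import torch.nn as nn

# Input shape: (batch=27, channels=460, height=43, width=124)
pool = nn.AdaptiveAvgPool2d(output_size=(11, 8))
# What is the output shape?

Input shape: (27, 460, 43, 124)
Output shape: (27, 460, 11, 8)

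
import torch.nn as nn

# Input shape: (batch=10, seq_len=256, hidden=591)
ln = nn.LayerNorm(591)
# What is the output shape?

Input shape: (10, 256, 591)
Output shape: (10, 256, 591)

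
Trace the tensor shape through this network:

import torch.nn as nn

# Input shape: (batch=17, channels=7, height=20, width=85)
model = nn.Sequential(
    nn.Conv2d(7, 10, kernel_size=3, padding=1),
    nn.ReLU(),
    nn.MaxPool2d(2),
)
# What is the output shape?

Input shape: (17, 7, 20, 85)
  -> after Conv2d: (17, 10, 20, 85)
  -> after ReLU: (17, 10, 20, 85)
Output shape: (17, 10, 10, 42)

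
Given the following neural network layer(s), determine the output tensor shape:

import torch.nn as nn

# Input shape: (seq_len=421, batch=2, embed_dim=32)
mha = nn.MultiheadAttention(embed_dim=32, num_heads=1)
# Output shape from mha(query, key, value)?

Input shape: (421, 2, 32)
Output shape: (421, 2, 32)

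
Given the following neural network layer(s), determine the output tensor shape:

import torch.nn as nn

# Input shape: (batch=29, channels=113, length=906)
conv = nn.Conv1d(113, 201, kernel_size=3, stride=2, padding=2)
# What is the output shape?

Input shape: (29, 113, 906)
Output shape: (29, 201, 454)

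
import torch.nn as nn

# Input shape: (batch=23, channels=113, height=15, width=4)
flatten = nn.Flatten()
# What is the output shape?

Input shape: (23, 113, 15, 4)
Output shape: (23, 6780)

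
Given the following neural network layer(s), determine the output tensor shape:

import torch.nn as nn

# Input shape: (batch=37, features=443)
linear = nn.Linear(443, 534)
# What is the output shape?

Input shape: (37, 443)
Output shape: (37, 534)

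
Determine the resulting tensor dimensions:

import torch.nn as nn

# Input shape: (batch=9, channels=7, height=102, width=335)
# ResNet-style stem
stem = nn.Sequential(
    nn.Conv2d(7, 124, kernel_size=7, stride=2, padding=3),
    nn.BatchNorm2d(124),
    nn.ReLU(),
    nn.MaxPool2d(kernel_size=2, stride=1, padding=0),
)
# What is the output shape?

Input shape: (9, 7, 102, 335)
  -> after Conv2d 7x7 stride=2: (9, 124, 51, 168)
Output shape: (9, 124, 50, 167)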